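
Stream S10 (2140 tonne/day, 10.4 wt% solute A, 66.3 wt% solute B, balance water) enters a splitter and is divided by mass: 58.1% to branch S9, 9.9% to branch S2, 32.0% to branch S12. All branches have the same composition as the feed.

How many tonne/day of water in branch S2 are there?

49.36 tonne/day

Branch S2 total = 0.099×2140 = 211.86 tonne/day.
water in S2 = 0.233×211.86 = 49.363 tonne/day.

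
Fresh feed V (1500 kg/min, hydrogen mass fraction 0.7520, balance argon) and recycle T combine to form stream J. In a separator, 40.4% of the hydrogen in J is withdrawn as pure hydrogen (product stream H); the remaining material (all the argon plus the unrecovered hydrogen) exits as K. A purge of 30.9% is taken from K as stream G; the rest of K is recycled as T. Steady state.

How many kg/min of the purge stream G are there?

725.2 kg/min

argon enters only via V and leaves only via the purge: 1500×0.248 = 0.309×(argon in K), and the separator passes all argon, so argon in J = argon in K = 1203.9 kg/min.
hydrogen in J: m_A = 1500×0.752 + (1−0.309)·(1−0.404)·m_A, so m_A = 1128/0.5882 = 1917.8 kg/min.
K = (1−0.404)×1917.8 + 1203.9 = 2346.9 kg/min.
Purge G = 0.309×2346.9 = 725.2 kg/min.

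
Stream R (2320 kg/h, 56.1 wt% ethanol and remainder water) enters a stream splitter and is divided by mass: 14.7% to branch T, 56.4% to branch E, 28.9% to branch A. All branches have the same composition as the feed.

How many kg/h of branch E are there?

1308 kg/h

Branch E flow = 0.564×2320 = 1308.5 kg/h.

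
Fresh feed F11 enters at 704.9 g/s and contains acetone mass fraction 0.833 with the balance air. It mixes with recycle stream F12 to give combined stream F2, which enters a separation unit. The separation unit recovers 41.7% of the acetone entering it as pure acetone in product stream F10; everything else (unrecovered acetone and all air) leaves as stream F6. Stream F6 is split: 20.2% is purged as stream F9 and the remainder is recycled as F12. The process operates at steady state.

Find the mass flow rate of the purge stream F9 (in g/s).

air enters only via F11 and leaves only via the purge: 704.9×0.167 = 0.202×(air in F6), and the separation unit passes all air, so air in F2 = air in F6 = 582.76 g/s.
acetone in F2: m_A = 704.9×0.833 + (1−0.202)·(1−0.417)·m_A, so m_A = 587.18/0.5348 = 1098 g/s.
F6 = (1−0.417)×1098 + 582.76 = 1222.9 g/s.
Purge F9 = 0.202×1222.9 = 247.03 g/s.

247 g/s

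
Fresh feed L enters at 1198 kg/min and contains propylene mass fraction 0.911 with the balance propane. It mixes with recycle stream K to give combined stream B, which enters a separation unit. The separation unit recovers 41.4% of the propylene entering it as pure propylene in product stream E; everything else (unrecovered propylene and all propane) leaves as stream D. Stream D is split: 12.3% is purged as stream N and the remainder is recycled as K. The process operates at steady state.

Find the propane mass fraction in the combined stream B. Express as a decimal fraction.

0.279

propane enters only via L and leaves only via the purge: 1198×0.089 = 0.123×(propane in D), and the separation unit passes all propane, so propane in B = propane in D = 866.85 kg/min.
propylene in B: m_A = 1198×0.911 + (1−0.123)·(1−0.414)·m_A, so m_A = 1091.4/0.4861 = 2245.3 kg/min.
B = 2245.3 + 866.85 = 3112.1 kg/min.
propane fraction in B = 866.85/3112.1 = 0.279.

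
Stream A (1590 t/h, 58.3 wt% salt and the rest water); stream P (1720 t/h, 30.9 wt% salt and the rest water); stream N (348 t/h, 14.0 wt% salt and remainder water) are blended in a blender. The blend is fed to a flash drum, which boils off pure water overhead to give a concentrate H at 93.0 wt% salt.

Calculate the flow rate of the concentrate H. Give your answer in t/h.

salt entering = 1590×0.583 + 1720×0.309 + 348×0.140 = 1507.2 t/h.
All salt reports to H, so H = 1507.2/0.930 = 1620.6 t/h.

1621 t/h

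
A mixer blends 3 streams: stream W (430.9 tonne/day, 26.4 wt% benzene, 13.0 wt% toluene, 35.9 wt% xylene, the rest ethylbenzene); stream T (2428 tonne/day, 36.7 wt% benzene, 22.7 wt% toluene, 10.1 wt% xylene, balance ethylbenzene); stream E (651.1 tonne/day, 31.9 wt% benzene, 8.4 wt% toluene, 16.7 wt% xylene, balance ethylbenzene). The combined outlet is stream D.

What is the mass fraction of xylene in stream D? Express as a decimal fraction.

0.145

Total flow out = 430.9 + 2428 + 651.1 = 3510 tonne/day.
xylene in = 430.9×0.359 + 2428×0.101 + 651.1×0.167 = 508.65 tonne/day.
xylene mass fraction in D = 508.65/3510 = 0.145.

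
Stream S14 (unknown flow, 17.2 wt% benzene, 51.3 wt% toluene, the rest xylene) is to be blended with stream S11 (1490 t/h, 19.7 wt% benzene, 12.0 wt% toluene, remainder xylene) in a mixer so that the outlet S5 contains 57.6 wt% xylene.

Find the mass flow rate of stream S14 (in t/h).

610.8 t/h

Let S14 be the unknown flow. Total out = 1490 + S14.
xylene balance: 1017.7 + 0.315·S14 = 0.576·(1490 + S14)
(0.315 − 0.576)·S14 = 0.576×1490 − 1017.7 = -159.43
S14 = -159.43 / -0.261 = 610.84 t/h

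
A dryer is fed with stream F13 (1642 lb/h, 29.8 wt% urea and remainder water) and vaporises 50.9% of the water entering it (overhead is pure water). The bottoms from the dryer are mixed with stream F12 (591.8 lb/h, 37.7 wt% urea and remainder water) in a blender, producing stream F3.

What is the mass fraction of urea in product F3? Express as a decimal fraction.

0.433

Vapour removed = 0.509×0.702×1642 = 586.72 lb/h; concentrate = 1055.3 lb/h.
urea reaching the mixer = 489.32 (from concentrate) + 591.8×0.377 = 712.42 lb/h.
Product flow = 1055.3 + 591.8 = 1647.1 lb/h; urea fraction = 0.433.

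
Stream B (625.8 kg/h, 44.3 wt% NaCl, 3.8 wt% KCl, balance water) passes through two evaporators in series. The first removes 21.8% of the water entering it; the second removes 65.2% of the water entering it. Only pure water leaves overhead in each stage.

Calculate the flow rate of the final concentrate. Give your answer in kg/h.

water in feed = 625.8×0.519 = 324.79 kg/h.
After stage 1: water left = (1−0.218)×324.79 = 253.99; stream total = 555 kg/h.
After stage 2: water left = (1−0.652)×253.99 = 88.387; final concentrate = 389.4 kg/h.

389.4 kg/h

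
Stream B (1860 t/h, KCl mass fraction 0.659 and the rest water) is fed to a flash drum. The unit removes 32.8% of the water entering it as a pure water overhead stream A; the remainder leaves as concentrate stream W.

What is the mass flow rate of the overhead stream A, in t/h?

water entering = 1860×0.341 = 634.26 t/h; overhead removed = 0.328×634.26 = 208.04 t/h.

208 t/h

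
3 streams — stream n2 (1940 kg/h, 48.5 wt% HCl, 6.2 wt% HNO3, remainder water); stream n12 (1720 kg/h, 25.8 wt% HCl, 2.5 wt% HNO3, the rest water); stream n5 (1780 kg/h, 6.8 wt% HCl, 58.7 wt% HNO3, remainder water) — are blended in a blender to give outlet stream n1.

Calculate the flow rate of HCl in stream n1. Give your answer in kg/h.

1506 kg/h

HCl out = HCl in = 1940×0.485 + 1720×0.258 + 1780×0.068 = 1505.7 kg/h.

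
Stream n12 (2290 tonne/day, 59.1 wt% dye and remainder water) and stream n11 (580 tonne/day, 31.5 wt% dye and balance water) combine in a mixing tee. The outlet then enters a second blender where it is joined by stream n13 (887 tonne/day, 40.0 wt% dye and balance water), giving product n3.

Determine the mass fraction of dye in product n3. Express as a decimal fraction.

0.503

Overall, product flow = 3757 tonne/day.
dye in = 2290×0.591 + 580×0.315 + 887×0.400 = 1890.9 tonne/day.
dye fraction in n3 = 0.503.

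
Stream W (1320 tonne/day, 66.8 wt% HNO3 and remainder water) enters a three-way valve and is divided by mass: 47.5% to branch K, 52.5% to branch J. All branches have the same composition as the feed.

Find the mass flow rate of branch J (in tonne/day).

Branch J flow = 0.525×1320 = 693 tonne/day.

693 tonne/day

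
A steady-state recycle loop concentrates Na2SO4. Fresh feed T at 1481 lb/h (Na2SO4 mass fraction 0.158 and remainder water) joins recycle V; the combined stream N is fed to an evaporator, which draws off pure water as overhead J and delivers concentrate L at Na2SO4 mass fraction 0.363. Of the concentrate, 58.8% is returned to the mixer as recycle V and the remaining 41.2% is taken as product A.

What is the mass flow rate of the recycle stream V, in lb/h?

Overall Na2SO4 balance (none leaves overhead): Na2SO4 in fresh feed = Na2SO4 in product, i.e. 1481×0.158 = (1−0.588)·L·0.363.
L = 234/(0.363×0.412) = 1564.6 lb/h.
Recycle V = 0.588×1564.6 = 920 lb/h.

920 lb/h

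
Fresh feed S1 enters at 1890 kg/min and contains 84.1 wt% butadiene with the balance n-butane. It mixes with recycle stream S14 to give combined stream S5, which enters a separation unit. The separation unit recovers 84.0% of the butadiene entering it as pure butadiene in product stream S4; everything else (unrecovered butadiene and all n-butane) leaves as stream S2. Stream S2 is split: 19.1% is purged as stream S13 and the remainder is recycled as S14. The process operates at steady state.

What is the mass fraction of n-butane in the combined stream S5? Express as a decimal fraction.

n-butane enters only via S1 and leaves only via the purge: 1890×0.159 = 0.191×(n-butane in S2), and the separation unit passes all n-butane, so n-butane in S5 = n-butane in S2 = 1573.4 kg/min.
butadiene in S5: m_A = 1890×0.841 + (1−0.191)·(1−0.840)·m_A, so m_A = 1589.5/0.8706 = 1825.8 kg/min.
S5 = 1825.8 + 1573.4 = 3399.2 kg/min.
n-butane fraction in S5 = 1573.4/3399.2 = 0.463.

0.463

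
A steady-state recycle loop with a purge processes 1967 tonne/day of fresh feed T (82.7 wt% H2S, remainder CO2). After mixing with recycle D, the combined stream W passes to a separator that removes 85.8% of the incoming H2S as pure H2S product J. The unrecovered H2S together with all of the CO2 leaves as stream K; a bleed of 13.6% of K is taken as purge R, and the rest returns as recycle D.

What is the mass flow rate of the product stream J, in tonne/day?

1591 tonne/day

H2S in W: m_A = 1967×0.827 + (1−0.136)·(1−0.858)·m_A, so m_A = 1626.7/0.8773 = 1854.2 tonne/day.
Product J = 0.858×1854.2 = 1590.9 tonne/day.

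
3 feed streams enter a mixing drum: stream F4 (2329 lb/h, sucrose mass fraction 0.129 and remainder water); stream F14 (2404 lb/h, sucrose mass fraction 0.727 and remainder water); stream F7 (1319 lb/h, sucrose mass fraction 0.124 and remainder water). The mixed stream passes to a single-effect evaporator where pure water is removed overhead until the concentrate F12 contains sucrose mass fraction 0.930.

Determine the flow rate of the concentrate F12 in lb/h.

sucrose entering = 2329×0.129 + 2404×0.727 + 1319×0.124 = 2211.7 lb/h.
All sucrose reports to F12, so F12 = 2211.7/0.930 = 2378.2 lb/h.

2378 lb/h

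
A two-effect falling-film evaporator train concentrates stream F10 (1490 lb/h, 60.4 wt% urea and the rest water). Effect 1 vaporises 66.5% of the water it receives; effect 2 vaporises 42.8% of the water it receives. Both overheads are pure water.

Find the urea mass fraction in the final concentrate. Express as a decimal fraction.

0.888

water in feed = 1490×0.396 = 590.04 lb/h.
After stage 1: water left = (1−0.665)×590.04 = 197.66; stream total = 1097.6 lb/h.
After stage 2: water left = (1−0.428)×197.66 = 113.06; final concentrate = 1013 lb/h.
urea fraction = 899.96/1013 = 0.888.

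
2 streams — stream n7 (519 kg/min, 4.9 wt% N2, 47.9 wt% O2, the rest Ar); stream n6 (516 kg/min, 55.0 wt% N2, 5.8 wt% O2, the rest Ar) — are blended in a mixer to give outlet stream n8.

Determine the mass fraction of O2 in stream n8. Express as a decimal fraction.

0.269

Total flow out = 519 + 516 = 1035 kg/min.
O2 in = 519×0.479 + 516×0.058 = 278.53 kg/min.
O2 mass fraction in n8 = 278.53/1035 = 0.269.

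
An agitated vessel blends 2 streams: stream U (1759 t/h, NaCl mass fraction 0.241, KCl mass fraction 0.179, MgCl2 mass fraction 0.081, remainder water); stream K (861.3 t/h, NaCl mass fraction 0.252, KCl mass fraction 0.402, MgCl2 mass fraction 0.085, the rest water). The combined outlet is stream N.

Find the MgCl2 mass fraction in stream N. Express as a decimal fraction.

Total flow out = 1759 + 861.3 = 2620.3 t/h.
MgCl2 in = 1759×0.081 + 861.3×0.085 = 215.69 t/h.
MgCl2 mass fraction in N = 215.69/2620.3 = 0.082.

0.082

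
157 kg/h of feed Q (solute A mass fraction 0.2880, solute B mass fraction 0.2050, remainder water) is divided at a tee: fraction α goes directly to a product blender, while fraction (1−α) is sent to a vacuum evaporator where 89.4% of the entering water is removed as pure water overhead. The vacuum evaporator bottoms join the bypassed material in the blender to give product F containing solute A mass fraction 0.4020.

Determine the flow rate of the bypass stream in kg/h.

58.77 kg/h

All 157×0.288 = 45.216 kg/h of solute A reaches F, so F = 45.216/0.402 = 112.48 kg/h and vapour = 44.522 kg/h.
The evaporator receives (1−α)·157 of feed at 0.507 water and removes 0.894 of that water:
0.894×0.507×(1−α)×157 = 44.522
(1−α) = 44.522/71.162 = 0.6257;  α = 0.3743.
Bypass flow = 0.3743×157 = 58.773 kg/h.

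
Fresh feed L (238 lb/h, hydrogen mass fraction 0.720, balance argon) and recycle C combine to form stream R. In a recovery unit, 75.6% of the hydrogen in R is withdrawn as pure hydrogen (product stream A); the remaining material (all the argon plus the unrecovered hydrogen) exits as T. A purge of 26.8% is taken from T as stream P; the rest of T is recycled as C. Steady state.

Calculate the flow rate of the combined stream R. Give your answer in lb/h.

457.3 lb/h

argon enters only via L and leaves only via the purge: 238×0.280 = 0.268×(argon in T), and the recovery unit passes all argon, so argon in R = argon in T = 248.66 lb/h.
hydrogen in R: m_A = 238×0.720 + (1−0.268)·(1−0.756)·m_A, so m_A = 171.36/0.8214 = 208.62 lb/h.
R = 208.62 + 248.66 = 457.28 lb/h.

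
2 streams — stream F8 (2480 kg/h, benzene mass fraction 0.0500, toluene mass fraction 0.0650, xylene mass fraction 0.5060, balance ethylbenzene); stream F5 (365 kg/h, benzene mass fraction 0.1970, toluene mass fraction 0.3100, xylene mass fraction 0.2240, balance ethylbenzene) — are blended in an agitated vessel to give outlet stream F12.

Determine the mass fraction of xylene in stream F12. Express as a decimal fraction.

0.4698

Total flow out = 2480 + 365 = 2845 kg/h.
xylene in = 2480×0.506 + 365×0.224 = 1336.6 kg/h.
xylene mass fraction in F12 = 1336.6/2845 = 0.4698.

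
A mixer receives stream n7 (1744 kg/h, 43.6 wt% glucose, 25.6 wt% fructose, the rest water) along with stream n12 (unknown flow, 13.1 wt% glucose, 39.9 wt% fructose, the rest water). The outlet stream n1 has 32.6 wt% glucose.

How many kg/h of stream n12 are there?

Let n12 be the unknown flow. Total out = 1744 + n12.
glucose balance: 760.38 + 0.131·n12 = 0.326·(1744 + n12)
(0.131 − 0.326)·n12 = 0.326×1744 − 760.38 = -191.84
n12 = -191.84 / -0.195 = 983.79 kg/h

983.8 kg/h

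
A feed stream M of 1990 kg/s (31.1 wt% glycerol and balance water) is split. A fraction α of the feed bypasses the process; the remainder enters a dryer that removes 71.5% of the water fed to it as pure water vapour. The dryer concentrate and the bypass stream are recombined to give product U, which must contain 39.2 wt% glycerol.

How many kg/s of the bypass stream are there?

1155 kg/s

All 1990×0.311 = 618.89 kg/s of glycerol reaches U, so U = 618.89/0.392 = 1578.8 kg/s and vapour = 411.2 kg/s.
The evaporator receives (1−α)·1990 of feed at 0.689 water and removes 0.715 of that water:
0.715×0.689×(1−α)×1990 = 411.2
(1−α) = 411.2/980.34 = 0.4194;  α = 0.5806.
Bypass flow = 0.5806×1990 = 1155.3 kg/s.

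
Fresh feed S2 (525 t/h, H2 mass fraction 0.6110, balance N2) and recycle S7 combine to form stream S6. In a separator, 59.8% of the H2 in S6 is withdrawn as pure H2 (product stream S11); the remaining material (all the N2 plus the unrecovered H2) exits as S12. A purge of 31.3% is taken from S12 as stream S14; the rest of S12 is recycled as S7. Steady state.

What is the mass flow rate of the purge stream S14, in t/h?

N2 enters only via S2 and leaves only via the purge: 525×0.389 = 0.313×(N2 in S12), and the separator passes all N2, so N2 in S6 = N2 in S12 = 652.48 t/h.
H2 in S6: m_A = 525×0.611 + (1−0.313)·(1−0.598)·m_A, so m_A = 320.77/0.7238 = 443.17 t/h.
S12 = (1−0.598)×443.17 + 652.48 = 830.63 t/h.
Purge S14 = 0.313×830.63 = 259.99 t/h.

260 t/h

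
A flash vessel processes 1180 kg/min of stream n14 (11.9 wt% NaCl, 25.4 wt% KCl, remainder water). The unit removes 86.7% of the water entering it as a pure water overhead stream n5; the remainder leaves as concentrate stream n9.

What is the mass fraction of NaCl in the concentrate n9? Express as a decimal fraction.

NaCl is not removed: 1180×0.119 = 140.42 kg/min of NaCl enters n9.
water entering = 1180×0.627 = 739.86 kg/min; overhead removed = 0.867×739.86 = 641.46 kg/min.
Concentrate = 1180 − 641.46 = 538.54 kg/min.
Mass fraction = 140.42/538.54 = 0.2607.

0.2607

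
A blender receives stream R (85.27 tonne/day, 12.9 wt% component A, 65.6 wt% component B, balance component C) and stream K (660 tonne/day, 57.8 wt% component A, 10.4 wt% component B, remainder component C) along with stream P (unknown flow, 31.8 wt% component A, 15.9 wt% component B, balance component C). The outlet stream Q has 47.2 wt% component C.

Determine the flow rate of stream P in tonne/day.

Let P be the unknown flow. Total out = 745.27 + P.
component C balance: 228.21 + 0.523·P = 0.472·(745.27 + P)
(0.523 − 0.472)·P = 0.472×745.27 − 228.21 = 123.55
P = 123.55 / 0.051 = 2422.6 tonne/day

2423 tonne/day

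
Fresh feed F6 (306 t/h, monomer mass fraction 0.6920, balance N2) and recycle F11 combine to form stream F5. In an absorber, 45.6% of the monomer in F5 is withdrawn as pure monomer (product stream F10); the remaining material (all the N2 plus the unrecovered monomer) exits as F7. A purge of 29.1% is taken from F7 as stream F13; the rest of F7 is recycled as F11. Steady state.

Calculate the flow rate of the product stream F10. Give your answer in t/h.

monomer in F5: m_A = 306×0.692 + (1−0.291)·(1−0.456)·m_A, so m_A = 211.75/0.6143 = 344.7 t/h.
Product F10 = 0.456×344.7 = 157.18 t/h.

157.2 t/h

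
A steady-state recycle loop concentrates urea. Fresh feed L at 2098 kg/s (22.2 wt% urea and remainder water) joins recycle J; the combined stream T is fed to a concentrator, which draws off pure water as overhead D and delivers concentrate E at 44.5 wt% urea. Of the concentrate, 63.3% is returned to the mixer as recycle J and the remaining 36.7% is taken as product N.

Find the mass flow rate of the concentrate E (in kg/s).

Overall urea balance (none leaves overhead): urea in fresh feed = urea in product, i.e. 2098×0.222 = (1−0.633)·E·0.445.
E = 465.76/(0.445×0.367) = 2851.9 kg/s.

2852 kg/s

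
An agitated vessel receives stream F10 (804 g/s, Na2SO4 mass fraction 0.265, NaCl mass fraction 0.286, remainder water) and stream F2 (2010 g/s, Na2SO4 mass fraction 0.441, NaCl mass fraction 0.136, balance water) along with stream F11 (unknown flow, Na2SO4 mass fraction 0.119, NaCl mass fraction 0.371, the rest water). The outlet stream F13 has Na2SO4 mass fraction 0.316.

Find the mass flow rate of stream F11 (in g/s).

1067 g/s

Let F11 be the unknown flow. Total out = 2814 + F11.
Na2SO4 balance: 1099.5 + 0.119·F11 = 0.316·(2814 + F11)
(0.119 − 0.316)·F11 = 0.316×2814 − 1099.5 = -210.25
F11 = -210.25 / -0.197 = 1067.2 g/s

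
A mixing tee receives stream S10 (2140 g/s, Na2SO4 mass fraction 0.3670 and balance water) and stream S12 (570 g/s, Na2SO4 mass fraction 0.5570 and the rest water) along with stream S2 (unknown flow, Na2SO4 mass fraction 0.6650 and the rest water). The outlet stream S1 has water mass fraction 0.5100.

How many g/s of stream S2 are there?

1286 g/s

Let S2 be the unknown flow. Total out = 2710 + S2.
water balance: 1607.1 + 0.335·S2 = 0.510·(2710 + S2)
(0.335 − 0.510)·S2 = 0.510×2710 − 1607.1 = -225.03
S2 = -225.03 / -0.175 = 1285.9 g/s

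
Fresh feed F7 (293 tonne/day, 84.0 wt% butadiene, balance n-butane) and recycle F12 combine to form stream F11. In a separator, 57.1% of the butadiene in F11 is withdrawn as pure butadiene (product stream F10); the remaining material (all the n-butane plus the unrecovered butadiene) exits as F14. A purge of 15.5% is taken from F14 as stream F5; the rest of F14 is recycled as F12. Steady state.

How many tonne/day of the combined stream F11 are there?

n-butane enters only via F7 and leaves only via the purge: 293×0.160 = 0.155×(n-butane in F14), and the separator passes all n-butane, so n-butane in F11 = n-butane in F14 = 302.45 tonne/day.
butadiene in F11: m_A = 293×0.840 + (1−0.155)·(1−0.571)·m_A, so m_A = 246.12/0.6375 = 386.07 tonne/day.
F11 = 386.07 + 302.45 = 688.53 tonne/day.

688.5 tonne/day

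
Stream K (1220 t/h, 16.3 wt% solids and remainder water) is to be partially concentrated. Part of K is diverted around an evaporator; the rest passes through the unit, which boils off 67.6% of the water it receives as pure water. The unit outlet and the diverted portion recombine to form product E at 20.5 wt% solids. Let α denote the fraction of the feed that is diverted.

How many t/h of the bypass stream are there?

All 1220×0.163 = 198.86 t/h of solids reaches E, so E = 198.86/0.205 = 970.05 t/h and vapour = 249.95 t/h.
The evaporator receives (1−α)·1220 of feed at 0.837 water and removes 0.676 of that water:
0.676×0.837×(1−α)×1220 = 249.95
(1−α) = 249.95/690.29 = 0.3621;  α = 0.6379.
Bypass flow = 0.6379×1220 = 778.24 t/h.

778.2 t/h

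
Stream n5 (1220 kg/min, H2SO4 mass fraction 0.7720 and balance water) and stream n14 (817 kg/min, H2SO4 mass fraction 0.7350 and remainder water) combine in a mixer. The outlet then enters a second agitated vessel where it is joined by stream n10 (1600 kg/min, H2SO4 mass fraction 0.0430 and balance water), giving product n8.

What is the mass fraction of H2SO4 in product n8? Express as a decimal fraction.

0.4430

Overall, product flow = 3637 kg/min.
H2SO4 in = 1220×0.772 + 817×0.735 + 1600×0.043 = 1611.1 kg/min.
H2SO4 fraction in n8 = 0.4430.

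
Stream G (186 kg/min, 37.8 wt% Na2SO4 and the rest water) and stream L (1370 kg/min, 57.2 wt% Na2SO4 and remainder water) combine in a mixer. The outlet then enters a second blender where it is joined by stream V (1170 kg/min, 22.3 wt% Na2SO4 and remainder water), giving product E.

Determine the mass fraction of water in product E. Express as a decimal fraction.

Overall, product flow = 2726 kg/min.
water in = 186×0.622 + 1370×0.428 + 1170×0.777 = 1611.1 kg/min.
water fraction in E = 0.591.

0.591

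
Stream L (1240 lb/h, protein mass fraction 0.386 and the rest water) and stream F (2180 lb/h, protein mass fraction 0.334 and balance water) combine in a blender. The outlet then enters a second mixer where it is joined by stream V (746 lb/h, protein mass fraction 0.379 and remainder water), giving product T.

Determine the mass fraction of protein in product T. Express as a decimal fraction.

0.358

Overall, product flow = 4166 lb/h.
protein in = 1240×0.386 + 2180×0.334 + 746×0.379 = 1489.5 lb/h.
protein fraction in T = 0.358.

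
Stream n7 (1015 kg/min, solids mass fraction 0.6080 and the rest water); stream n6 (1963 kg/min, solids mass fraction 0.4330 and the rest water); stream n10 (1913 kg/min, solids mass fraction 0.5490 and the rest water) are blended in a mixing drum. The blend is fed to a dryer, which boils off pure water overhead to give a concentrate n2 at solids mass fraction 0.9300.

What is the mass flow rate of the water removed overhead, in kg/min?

solids entering = 1015×0.608 + 1963×0.433 + 1913×0.549 = 2517.3 kg/min.
All solids reports to n2, so n2 = 2517.3/0.930 = 2706.8 kg/min.
Total feed = 4891 kg/min; overhead = 4891 − 2706.8 = 2184.2 kg/min.

2184 kg/min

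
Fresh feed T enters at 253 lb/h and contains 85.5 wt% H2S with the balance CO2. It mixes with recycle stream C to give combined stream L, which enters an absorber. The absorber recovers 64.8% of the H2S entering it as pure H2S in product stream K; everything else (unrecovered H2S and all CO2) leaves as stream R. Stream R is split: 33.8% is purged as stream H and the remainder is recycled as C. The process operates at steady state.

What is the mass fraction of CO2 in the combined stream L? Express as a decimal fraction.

0.2779

CO2 enters only via T and leaves only via the purge: 253×0.145 = 0.338×(CO2 in R), and the absorber passes all CO2, so CO2 in L = CO2 in R = 108.54 lb/h.
H2S in L: m_A = 253×0.855 + (1−0.338)·(1−0.648)·m_A, so m_A = 216.31/0.7670 = 282.04 lb/h.
L = 282.04 + 108.54 = 390.57 lb/h.
CO2 fraction in L = 108.54/390.57 = 0.2779.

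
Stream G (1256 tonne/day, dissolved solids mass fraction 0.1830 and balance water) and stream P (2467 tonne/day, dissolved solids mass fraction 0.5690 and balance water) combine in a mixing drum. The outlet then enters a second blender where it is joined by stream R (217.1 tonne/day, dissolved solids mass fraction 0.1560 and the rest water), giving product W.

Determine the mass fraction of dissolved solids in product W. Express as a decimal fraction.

0.4232

Overall, product flow = 3940.1 tonne/day.
dissolved solids in = 1256×0.183 + 2467×0.569 + 217.1×0.156 = 1667.4 tonne/day.
dissolved solids fraction in W = 0.4232.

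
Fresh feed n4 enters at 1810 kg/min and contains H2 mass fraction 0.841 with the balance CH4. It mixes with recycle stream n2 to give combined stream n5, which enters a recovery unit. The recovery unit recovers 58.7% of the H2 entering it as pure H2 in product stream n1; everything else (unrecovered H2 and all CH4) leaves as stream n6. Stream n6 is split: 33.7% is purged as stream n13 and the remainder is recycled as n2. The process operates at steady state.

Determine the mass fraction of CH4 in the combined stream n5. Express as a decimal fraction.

CH4 enters only via n4 and leaves only via the purge: 1810×0.159 = 0.337×(CH4 in n6), and the recovery unit passes all CH4, so CH4 in n5 = CH4 in n6 = 853.98 kg/min.
H2 in n5: m_A = 1810×0.841 + (1−0.337)·(1−0.587)·m_A, so m_A = 1522.2/0.7262 = 2096.2 kg/min.
n5 = 2096.2 + 853.98 = 2950.2 kg/min.
CH4 fraction in n5 = 853.98/2950.2 = 0.289.

0.289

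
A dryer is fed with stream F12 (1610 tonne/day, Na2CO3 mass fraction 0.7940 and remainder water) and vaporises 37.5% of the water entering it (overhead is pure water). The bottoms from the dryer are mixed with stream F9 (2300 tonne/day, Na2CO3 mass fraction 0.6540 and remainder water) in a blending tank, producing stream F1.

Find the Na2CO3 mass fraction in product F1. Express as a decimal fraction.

Vapour removed = 0.375×0.206×1610 = 124.37 tonne/day; concentrate = 1485.6 tonne/day.
Na2CO3 reaching the mixer = 1278.3 (from concentrate) + 2300×0.654 = 2782.5 tonne/day.
Product flow = 1485.6 + 2300 = 3785.6 tonne/day; Na2CO3 fraction = 0.7350.

0.7350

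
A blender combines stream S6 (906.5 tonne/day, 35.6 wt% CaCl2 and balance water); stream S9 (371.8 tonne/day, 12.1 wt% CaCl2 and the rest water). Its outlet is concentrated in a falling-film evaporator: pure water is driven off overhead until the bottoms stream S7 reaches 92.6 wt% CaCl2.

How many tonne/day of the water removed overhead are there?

881.2 tonne/day

CaCl2 entering = 906.5×0.356 + 371.8×0.121 = 367.7 tonne/day.
All CaCl2 reports to S7, so S7 = 367.7/0.926 = 397.09 tonne/day.
Total feed = 1278.3 tonne/day; overhead = 1278.3 − 397.09 = 881.21 tonne/day.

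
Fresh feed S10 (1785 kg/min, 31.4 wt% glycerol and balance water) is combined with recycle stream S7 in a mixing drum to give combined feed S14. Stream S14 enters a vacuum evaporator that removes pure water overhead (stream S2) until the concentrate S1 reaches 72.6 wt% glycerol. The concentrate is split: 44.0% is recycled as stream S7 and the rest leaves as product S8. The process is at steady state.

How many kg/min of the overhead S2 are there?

1013 kg/min

Overall glycerol balance (none leaves overhead): glycerol in fresh feed = glycerol in product, i.e. 1785×0.314 = (1−0.440)·S1·0.726.
S1 = 560.49/(0.726×0.560) = 1378.6 kg/min.
Recycle S7 = 0.440×1378.6 = 606.59 kg/min.
Combined feed S14 = 1785 + 606.59 = 2391.6 kg/min.
Overhead S2 = S14 − S1 = 2391.6 − 1378.6 = 1013 kg/min.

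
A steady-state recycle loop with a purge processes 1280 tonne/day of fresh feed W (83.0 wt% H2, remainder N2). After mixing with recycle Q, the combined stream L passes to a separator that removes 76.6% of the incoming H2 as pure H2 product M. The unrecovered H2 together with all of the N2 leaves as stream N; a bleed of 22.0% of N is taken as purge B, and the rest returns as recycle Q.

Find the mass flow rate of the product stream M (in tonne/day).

H2 in L: m_A = 1280×0.830 + (1−0.220)·(1−0.766)·m_A, so m_A = 1062.4/0.8175 = 1299.6 tonne/day.
Product M = 0.766×1299.6 = 995.5 tonne/day.

995.5 tonne/day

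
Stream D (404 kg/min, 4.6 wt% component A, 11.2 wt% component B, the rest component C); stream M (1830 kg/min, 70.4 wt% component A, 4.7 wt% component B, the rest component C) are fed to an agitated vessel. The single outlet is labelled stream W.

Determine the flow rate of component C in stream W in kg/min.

component C out = component C in = 404×0.842 + 1830×0.249 = 795.84 kg/min.

795.8 kg/min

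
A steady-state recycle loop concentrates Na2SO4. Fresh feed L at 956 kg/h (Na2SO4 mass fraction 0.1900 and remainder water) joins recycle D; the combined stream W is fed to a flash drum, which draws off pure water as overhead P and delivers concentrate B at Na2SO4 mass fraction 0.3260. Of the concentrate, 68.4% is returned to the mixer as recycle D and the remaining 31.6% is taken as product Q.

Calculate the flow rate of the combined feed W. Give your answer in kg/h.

Overall Na2SO4 balance (none leaves overhead): Na2SO4 in fresh feed = Na2SO4 in product, i.e. 956×0.190 = (1−0.684)·B·0.326.
B = 181.64/(0.326×0.316) = 1763.2 kg/h.
Recycle D = 0.684×1763.2 = 1206 kg/h.
Combined feed W = 956 + 1206 = 2162 kg/h.

2162 kg/h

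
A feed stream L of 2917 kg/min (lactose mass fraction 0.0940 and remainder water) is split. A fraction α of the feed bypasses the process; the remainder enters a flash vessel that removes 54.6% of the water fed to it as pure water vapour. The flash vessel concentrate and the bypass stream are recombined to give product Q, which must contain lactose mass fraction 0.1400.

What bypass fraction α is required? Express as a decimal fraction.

0.336

All 2917×0.094 = 274.2 kg/min of lactose reaches Q, so Q = 274.2/0.140 = 1958.6 kg/min and vapour = 958.44 kg/min.
The evaporator receives (1−α)·2917 of feed at 0.906 water and removes 0.546 of that water:
0.546×0.906×(1−α)×2917 = 958.44
(1−α) = 958.44/1443 = 0.6642;  α = 0.3358.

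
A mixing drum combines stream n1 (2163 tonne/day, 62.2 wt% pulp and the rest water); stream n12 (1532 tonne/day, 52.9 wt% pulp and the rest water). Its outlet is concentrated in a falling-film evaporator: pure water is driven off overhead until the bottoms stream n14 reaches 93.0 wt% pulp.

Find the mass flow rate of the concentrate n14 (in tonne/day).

2318 tonne/day

pulp entering = 2163×0.622 + 1532×0.529 = 2155.8 tonne/day.
All pulp reports to n14, so n14 = 2155.8/0.930 = 2318.1 tonne/day.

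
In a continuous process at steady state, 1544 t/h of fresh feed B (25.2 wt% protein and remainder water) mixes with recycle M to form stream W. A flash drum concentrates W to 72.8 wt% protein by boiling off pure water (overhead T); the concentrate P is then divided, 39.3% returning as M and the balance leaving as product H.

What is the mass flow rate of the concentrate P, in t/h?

Overall protein balance (none leaves overhead): protein in fresh feed = protein in product, i.e. 1544×0.252 = (1−0.393)·P·0.728.
P = 389.09/(0.728×0.607) = 880.5 t/h.

880.5 t/h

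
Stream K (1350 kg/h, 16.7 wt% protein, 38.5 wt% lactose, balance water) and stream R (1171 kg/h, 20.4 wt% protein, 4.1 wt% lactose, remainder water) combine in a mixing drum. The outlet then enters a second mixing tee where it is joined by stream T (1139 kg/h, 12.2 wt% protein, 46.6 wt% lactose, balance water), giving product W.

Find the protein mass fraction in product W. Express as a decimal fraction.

Overall, product flow = 3660 kg/h.
protein in = 1350×0.167 + 1171×0.204 + 1139×0.122 = 603.29 kg/h.
protein fraction in W = 0.165.

0.165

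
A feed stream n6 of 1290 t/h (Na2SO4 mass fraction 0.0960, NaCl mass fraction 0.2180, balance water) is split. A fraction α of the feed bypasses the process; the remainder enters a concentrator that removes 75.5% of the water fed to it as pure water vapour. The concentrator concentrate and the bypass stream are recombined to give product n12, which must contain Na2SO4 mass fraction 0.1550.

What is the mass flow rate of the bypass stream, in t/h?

All 1290×0.096 = 123.84 t/h of Na2SO4 reaches n12, so n12 = 123.84/0.155 = 798.97 t/h and vapour = 491.03 t/h.
The evaporator receives (1−α)·1290 of feed at 0.686 water and removes 0.755 of that water:
0.755×0.686×(1−α)×1290 = 491.03
(1−α) = 491.03/668.13 = 0.7349;  α = 0.2651.
Bypass flow = 0.2651×1290 = 341.93 t/h.

341.9 t/h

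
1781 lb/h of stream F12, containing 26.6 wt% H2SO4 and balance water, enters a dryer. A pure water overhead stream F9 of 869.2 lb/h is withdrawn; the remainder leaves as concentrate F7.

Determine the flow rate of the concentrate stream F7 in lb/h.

Concentrate = 1781 − 869.2 = 911.8 lb/h.

911.8 lb/h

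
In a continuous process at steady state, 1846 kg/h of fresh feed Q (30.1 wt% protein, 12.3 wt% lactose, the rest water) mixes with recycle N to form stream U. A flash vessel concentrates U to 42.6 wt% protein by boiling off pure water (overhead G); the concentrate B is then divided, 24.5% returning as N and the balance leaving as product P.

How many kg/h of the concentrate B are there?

Overall protein balance (none leaves overhead): protein in fresh feed = protein in product, i.e. 1846×0.301 = (1−0.245)·B·0.426.
B = 555.65/(0.426×0.755) = 1727.6 kg/h.

1728 kg/h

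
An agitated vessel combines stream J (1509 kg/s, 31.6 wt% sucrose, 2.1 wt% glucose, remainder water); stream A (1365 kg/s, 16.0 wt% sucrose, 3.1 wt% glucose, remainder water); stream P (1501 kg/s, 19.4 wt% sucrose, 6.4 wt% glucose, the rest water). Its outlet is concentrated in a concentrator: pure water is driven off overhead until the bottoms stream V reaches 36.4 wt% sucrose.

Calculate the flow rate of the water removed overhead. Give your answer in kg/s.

sucrose entering = 1509×0.316 + 1365×0.160 + 1501×0.194 = 986.44 kg/s.
All sucrose reports to V, so V = 986.44/0.364 = 2710 kg/s.
Total feed = 4375 kg/s; overhead = 4375 − 2710 = 1665 kg/s.

1665 kg/s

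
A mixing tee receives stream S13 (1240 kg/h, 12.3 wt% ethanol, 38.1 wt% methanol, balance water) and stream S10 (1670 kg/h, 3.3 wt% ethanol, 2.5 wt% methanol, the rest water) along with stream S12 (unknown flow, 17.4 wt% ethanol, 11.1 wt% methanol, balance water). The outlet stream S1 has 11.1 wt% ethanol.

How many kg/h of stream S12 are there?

1831 kg/h

Let S12 be the unknown flow. Total out = 2910 + S12.
ethanol balance: 207.63 + 0.174·S12 = 0.111·(2910 + S12)
(0.174 − 0.111)·S12 = 0.111×2910 − 207.63 = 115.38
S12 = 115.38 / 0.063 = 1831.4 kg/h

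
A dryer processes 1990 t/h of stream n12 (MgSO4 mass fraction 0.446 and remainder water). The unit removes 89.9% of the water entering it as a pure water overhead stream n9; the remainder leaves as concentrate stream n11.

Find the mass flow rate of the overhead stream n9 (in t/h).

water entering = 1990×0.554 = 1102.5 t/h; overhead removed = 0.899×1102.5 = 991.11 t/h.

991.1 t/h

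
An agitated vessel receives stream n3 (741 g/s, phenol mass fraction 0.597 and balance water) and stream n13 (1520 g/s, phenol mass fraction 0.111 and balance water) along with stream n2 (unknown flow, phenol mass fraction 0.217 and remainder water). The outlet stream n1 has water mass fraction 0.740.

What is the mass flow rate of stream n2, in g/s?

Let n2 be the unknown flow. Total out = 2261 + n2.
water balance: 1649.9 + 0.783·n2 = 0.740·(2261 + n2)
(0.783 − 0.740)·n2 = 0.740×2261 − 1649.9 = 23.237
n2 = 23.237 / 0.043 = 540.4 g/s

540.4 g/s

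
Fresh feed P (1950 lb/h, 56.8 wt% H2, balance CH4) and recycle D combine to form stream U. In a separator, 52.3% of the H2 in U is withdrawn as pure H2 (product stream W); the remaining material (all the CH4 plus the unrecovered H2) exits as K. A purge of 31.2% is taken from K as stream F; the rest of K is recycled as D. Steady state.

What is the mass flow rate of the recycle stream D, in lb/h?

2399 lb/h

CH4 enters only via P and leaves only via the purge: 1950×0.432 = 0.312×(CH4 in K), and the separator passes all CH4, so CH4 in U = CH4 in K = 2700 lb/h.
H2 in U: m_A = 1950×0.568 + (1−0.312)·(1−0.523)·m_A, so m_A = 1107.6/0.6718 = 1648.6 lb/h.
K = (1−0.523)×1648.6 + 2700 = 3486.4 lb/h.
Recycle D = (1−0.312)×3486.4 = 2398.6 lb/h.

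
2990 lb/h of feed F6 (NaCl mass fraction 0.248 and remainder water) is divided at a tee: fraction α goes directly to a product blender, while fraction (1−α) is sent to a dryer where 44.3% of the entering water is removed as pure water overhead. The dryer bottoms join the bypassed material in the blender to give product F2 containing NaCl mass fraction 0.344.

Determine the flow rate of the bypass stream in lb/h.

485.3 lb/h

All 2990×0.248 = 741.52 lb/h of NaCl reaches F2, so F2 = 741.52/0.344 = 2155.6 lb/h and vapour = 834.42 lb/h.
The evaporator receives (1−α)·2990 of feed at 0.752 water and removes 0.443 of that water:
0.443×0.752×(1−α)×2990 = 834.42
(1−α) = 834.42/996.08 = 0.8377;  α = 0.1623.
Bypass flow = 0.1623×2990 = 485.26 lb/h.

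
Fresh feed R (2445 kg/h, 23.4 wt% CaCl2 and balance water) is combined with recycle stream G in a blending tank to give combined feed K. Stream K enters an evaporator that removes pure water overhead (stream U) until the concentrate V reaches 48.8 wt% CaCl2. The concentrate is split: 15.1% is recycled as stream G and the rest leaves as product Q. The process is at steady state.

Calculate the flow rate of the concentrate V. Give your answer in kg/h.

Overall CaCl2 balance (none leaves overhead): CaCl2 in fresh feed = CaCl2 in product, i.e. 2445×0.234 = (1−0.151)·V·0.488.
V = 572.13/(0.488×0.849) = 1380.9 kg/h.

1381 kg/h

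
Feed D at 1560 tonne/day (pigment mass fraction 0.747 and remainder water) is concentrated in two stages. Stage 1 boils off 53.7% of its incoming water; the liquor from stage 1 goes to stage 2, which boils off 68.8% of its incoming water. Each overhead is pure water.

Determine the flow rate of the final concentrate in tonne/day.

1222 tonne/day

water in feed = 1560×0.253 = 394.68 tonne/day.
After stage 1: water left = (1−0.537)×394.68 = 182.74; stream total = 1348.1 tonne/day.
After stage 2: water left = (1−0.688)×182.74 = 57.014; final concentrate = 1222.3 tonne/day.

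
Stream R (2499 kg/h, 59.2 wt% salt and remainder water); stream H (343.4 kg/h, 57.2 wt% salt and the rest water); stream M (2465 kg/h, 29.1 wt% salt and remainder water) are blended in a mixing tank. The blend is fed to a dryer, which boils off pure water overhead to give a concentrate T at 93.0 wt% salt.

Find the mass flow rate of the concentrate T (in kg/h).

salt entering = 2499×0.592 + 343.4×0.572 + 2465×0.291 = 2393.1 kg/h.
All salt reports to T, so T = 2393.1/0.930 = 2573.3 kg/h.

2573 kg/h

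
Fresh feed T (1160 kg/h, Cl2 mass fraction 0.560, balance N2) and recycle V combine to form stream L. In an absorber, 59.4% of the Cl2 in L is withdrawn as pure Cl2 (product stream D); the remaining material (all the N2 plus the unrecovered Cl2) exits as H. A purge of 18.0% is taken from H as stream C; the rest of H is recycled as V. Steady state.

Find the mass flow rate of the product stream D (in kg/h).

Cl2 in L: m_A = 1160×0.560 + (1−0.180)·(1−0.594)·m_A, so m_A = 649.6/0.6671 = 973.8 kg/h.
Product D = 0.594×973.8 = 578.43 kg/h.

578.4 kg/h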